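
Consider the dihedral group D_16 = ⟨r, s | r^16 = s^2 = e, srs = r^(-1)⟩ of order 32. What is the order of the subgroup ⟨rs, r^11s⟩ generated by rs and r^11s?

|⟨rs⟩| = 2 and |⟨r^11s⟩| = 2, so |H| is a multiple of lcm(2, 2) = 2 and divides |G| = 32.
Closing under the operation: H = {e, r^2, r^4, r^6, r^8, r^10, r^12, r^14, rs, r^3s, r^5s, r^7s, r^9s, r^11s, r^13s, r^15s}, so |H| = 16.

16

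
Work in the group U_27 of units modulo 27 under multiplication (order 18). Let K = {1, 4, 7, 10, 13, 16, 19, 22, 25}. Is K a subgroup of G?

Yes

|K| = 9 divides |G| = 18, consistent with Lagrange.
K contains the identity, every element's inverse is in K, and K is closed under ·: it is a subgroup.
In fact K = ⟨4⟩.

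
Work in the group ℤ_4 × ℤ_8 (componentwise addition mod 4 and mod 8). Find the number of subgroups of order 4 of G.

|G| = 32 and 4 | 32, so subgroups of order 4 are possible by Lagrange.
The subgroups of order 4 are: {(0,0), (0,2), (0,4), (0,6)}; {(0,0), (0,4), (2,0), (2,4)}; {(0,0), (0,4), (2,2), (2,6)}; {(0,0), (1,0), (2,0), (3,0)}; … (7 in all).
So G has 7 subgroups of order 4.

7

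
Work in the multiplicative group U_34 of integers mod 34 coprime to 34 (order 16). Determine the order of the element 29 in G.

Compute successive powers of 29 mod 34: 29, 25, 11, 13, 3, 19, 7, 33, …; 29^16 ≡ 1 (mod 34).
So |⟨29⟩| = 16.

16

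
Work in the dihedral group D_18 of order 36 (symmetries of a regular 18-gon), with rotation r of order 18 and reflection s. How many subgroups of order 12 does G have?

3

|G| = 36 and 12 | 36, so subgroups of order 12 are possible by Lagrange.
The subgroups of order 12 are: {e, r^3, r^6, r^9, r^12, r^15, rs, r^4s, r^7s, r^10s, r^13s, r^16s}; {e, r^3, r^6, r^9, r^12, r^15, r^2s, r^5s, r^8s, r^11s, r^14s, r^17s}; {e, r^3, r^6, r^9, r^12, r^15, s, r^3s, r^6s, r^9s, r^12s, r^15s}.
So G has 3 subgroups of order 12.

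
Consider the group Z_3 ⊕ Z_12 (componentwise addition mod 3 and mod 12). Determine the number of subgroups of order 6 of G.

4

|G| = 36 and 6 | 36, so subgroups of order 6 are possible by Lagrange.
The subgroups of order 6 are: {(0,0), (0,2), (0,4), (0,6), (0,8), (0,10)}; {(0,0), (0,6), (1,0), (1,6), (2,0), (2,6)}; {(0,0), (0,6), (1,4), (1,10), (2,2), (2,8)}; {(0,0), (0,6), (1,2), (1,8), (2,4), (2,10)}.
So G has 4 subgroups of order 6.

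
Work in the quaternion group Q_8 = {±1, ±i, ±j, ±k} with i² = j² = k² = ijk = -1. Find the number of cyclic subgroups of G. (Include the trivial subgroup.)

5

A cyclic subgroup of order d is generated by each of its φ(d) elements of order d, so the cyclic subgroups of order d number (#elements of order d)/φ(d).
Cyclic subgroups by order — order 1: 1; order 2: 1; order 4: 3.
Total: 5.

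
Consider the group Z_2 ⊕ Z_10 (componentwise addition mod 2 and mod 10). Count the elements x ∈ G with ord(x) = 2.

3

An element (a,b) has order lcm(ord(a), ord(b)); count pairs with lcm equal to 2.
Enumerating gives 3 such elements.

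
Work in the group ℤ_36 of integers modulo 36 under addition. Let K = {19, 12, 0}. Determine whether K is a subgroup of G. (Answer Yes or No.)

No

19 ∈ K but its inverse 17 ∉ K, so K is not a subgroup.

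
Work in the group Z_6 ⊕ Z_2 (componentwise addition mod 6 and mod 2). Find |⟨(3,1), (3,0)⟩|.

4

|⟨(3,1)⟩| = 2 and |⟨(3,0)⟩| = 2, so |H| is a multiple of lcm(2, 2) = 2 and divides |G| = 12.
Closing under the operation: H = {(0,0), (0,1), (3,0), (3,1)}, so |H| = 4.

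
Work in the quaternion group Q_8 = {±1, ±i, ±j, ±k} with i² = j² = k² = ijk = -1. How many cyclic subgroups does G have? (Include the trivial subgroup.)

Group the elements of G by the cyclic subgroup they generate; each cyclic subgroup of order d accounts for φ(d) elements.
Cyclic subgroups by order — order 1: 1; order 2: 1; order 4: 3.
Total: 5.

5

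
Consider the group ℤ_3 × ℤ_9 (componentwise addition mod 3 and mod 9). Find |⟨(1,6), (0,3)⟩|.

|⟨(1,6)⟩| = 3 and |⟨(0,3)⟩| = 3, so |H| is a multiple of lcm(3, 3) = 3 and divides |G| = 27.
Closing under the operation: H = {(0,0), (0,3), (0,6), (1,0), (1,3), (1,6), (2,0), (2,3), (2,6)}, so |H| = 9.

9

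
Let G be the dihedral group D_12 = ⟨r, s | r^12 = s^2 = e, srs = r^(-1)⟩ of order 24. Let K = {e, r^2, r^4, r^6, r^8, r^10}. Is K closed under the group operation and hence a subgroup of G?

|K| = 6 divides |G| = 24, consistent with Lagrange.
K contains the identity, every element's inverse is in K, and K is closed under ·: it is a subgroup.
In fact K = ⟨r^10⟩.

Yes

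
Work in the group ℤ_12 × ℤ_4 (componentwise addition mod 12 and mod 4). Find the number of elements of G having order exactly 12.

An element (a,b) has order lcm(ord(a), ord(b)); count pairs with lcm equal to 12.
Enumerating gives 24 such elements.

24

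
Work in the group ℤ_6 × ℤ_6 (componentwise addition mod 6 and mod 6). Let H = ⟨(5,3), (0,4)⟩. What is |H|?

|⟨(5,3)⟩| = 6 and |⟨(0,4)⟩| = 3, so |H| is a multiple of lcm(6, 3) = 6 and divides |G| = 36.
Closing under the operation: H = {(0,0), (0,2), (0,4), (1,1), (1,3), (1,5), (2,0), (2,2), (2,4), (3,1), (3,3), (3,5), (4,0), (4,2), (4,4), (5,1), (5,3), (5,5)}, so |H| = 18.

18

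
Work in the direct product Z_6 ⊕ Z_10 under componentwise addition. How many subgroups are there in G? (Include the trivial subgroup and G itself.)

20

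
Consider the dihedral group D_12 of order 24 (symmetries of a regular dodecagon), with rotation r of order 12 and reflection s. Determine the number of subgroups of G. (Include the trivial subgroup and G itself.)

34

|G| = 24, so by Lagrange every subgroup order divides 24. Divisors: 1, 2, 3, 4, 6, 8, 12, 24.
Subgroups by order — order 1: 1; order 2: 13; order 3: 1; order 4: 7; order 6: 5; order 8: 3; order 12: 3; order 24: 1.
Total: 1 + 13 + 1 + 7 + 5 + 3 + 3 + 1 = 34.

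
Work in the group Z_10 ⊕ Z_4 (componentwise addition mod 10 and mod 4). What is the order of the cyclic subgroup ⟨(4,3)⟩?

The order of (4,3) in Z_10 × Z_4 is lcm(ord(4) in Z_10, ord(3) in Z_4).
ord(4) = 5 and ord(3) = 4, so |⟨(4,3)⟩| = lcm(5, 4) = 20.

20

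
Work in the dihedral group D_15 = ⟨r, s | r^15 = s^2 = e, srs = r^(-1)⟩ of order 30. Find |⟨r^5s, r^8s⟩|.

10

|⟨r^5s⟩| = 2 and |⟨r^8s⟩| = 2, so |H| is a multiple of lcm(2, 2) = 2 and divides |G| = 30.
Closing under the operation: H = {e, r^3, r^6, r^9, r^12, r^2s, r^5s, r^8s, r^11s, r^14s}, so |H| = 10.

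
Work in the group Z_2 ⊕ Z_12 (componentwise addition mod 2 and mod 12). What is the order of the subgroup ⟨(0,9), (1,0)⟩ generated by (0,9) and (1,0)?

8

|⟨(0,9)⟩| = 4 and |⟨(1,0)⟩| = 2, so |H| is a multiple of lcm(4, 2) = 4 and divides |G| = 24.
Closing under the operation: H = {(0,0), (0,3), (0,6), (0,9), (1,0), (1,3), (1,6), (1,9)}, so |H| = 8.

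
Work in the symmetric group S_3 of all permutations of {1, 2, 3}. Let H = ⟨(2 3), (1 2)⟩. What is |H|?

6

|⟨(2 3)⟩| = 2 and |⟨(1 2)⟩| = 2, so |H| is a multiple of lcm(2, 2) = 2 and divides |G| = 6.
Closing {(2 3), (1 2)} under the group operation gives all of G, so |H| = 6.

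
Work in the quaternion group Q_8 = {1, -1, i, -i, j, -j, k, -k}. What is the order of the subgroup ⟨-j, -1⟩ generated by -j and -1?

|⟨-j⟩| = 4 and |⟨-1⟩| = 2, so |H| is a multiple of lcm(4, 2) = 4 and divides |G| = 8.
Closing under the operation: H = {1, -1, j, -j}, so |H| = 4.

4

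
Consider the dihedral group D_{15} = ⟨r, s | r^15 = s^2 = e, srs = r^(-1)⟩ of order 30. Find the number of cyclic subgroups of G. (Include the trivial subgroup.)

19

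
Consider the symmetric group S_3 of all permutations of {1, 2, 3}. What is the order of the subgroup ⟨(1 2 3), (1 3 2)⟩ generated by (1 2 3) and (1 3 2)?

|⟨(1 2 3)⟩| = 3 and |⟨(1 3 2)⟩| = 3, so |H| is a multiple of lcm(3, 3) = 3 and divides |G| = 6.
Closing under the operation: H = {e, (1 2 3), (1 3 2)}, so |H| = 3.

3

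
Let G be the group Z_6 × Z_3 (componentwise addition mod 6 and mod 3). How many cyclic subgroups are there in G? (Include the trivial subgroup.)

Each element a generates a cyclic subgroup ⟨a⟩; distinct elements may generate the same one (a cyclic group of order d has φ(d) generators).
Cyclic subgroups by order — order 1: 1; order 2: 1; order 3: 4; order 6: 4.
Total: 10.

10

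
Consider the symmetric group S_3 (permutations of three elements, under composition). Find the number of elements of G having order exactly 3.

The elements of order 3 are: (1 2 3), (1 3 2).
That's 2.

2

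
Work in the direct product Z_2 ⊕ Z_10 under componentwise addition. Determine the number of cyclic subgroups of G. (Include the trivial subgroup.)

Group the elements of G by the cyclic subgroup they generate; each cyclic subgroup of order d accounts for φ(d) elements.
Cyclic subgroups by order — order 1: 1; order 2: 3; order 5: 1; order 10: 3.
Total: 8.

8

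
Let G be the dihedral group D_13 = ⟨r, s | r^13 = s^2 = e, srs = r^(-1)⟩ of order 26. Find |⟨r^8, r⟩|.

13

|⟨r^8⟩| = 13 and |⟨r⟩| = 13, so |H| is a multiple of lcm(13, 13) = 13 and divides |G| = 26.
Closing under the operation: H = {e, r, r^2, r^3, r^4, r^5, r^6, r^7, r^8, r^9, r^10, r^11, r^12}, so |H| = 13.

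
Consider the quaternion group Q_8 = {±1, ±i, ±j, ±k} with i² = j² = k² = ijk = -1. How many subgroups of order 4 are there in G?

|G| = 8 and 4 | 8, so subgroups of order 4 are possible by Lagrange.
The subgroups of order 4 are: {1, -1, i, -i}; {1, -1, j, -j}; {1, -1, k, -k}.
So G has 3 subgroups of order 4.

3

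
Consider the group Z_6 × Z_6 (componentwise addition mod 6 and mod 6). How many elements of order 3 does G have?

8

An element (a,b) has order lcm(ord(a), ord(b)); count pairs with lcm equal to 3.
Enumerating gives 8 such elements.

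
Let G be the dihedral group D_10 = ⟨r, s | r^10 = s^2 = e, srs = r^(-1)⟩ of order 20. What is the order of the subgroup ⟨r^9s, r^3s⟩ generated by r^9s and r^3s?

|⟨r^9s⟩| = 2 and |⟨r^3s⟩| = 2, so |H| is a multiple of lcm(2, 2) = 2 and divides |G| = 20.
Closing under the operation: H = {e, r^2, r^4, r^6, r^8, rs, r^3s, r^5s, r^7s, r^9s}, so |H| = 10.

10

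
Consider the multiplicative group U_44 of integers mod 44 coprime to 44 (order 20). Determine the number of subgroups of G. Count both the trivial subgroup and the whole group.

10

|G| = 20, so by Lagrange every subgroup order divides 20. Divisors: 1, 2, 4, 5, 10, 20.
Subgroups by order — order 1: 1; order 2: 3; order 4: 1; order 5: 1; order 10: 3; order 20: 1.
Total: 1 + 3 + 1 + 1 + 3 + 1 = 10.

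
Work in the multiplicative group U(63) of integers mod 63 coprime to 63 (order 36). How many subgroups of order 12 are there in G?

4

|G| = 36 and 12 | 36, so subgroups of order 12 are possible by Lagrange.
The subgroups of order 12 are: {1, 8, 10, 17, 19, 26, 37, 44, 46, 53, 55, 62}; {1, 5, 8, 11, 23, 25, 38, 40, 52, 55, 58, 62}; {1, 8, 13, 20, 22, 29, 34, 41, 43, 50, 55, 62}; {1, 2, 4, 8, 16, 31, 32, 47, 55, 59, 61, 62}.
So G has 4 subgroups of order 12.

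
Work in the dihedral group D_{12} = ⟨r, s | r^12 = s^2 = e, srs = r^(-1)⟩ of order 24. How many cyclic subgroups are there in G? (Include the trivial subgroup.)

18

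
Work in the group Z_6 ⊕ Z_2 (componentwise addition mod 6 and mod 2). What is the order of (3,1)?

The order of (3,1) in Z_6 × Z_2 is lcm(ord(3) in Z_6, ord(1) in Z_2).
ord(3) = 2 and ord(1) = 2, so |⟨(3,1)⟩| = lcm(2, 2) = 2.

2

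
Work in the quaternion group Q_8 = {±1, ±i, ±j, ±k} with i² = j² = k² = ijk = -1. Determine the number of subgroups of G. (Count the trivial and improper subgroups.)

|G| = 8, so by Lagrange every subgroup order divides 8. Divisors: 1, 2, 4, 8.
Subgroups by order — order 1: 1; order 2: 1; order 4: 3; order 8: 1.
Total: 1 + 1 + 3 + 1 = 6.

6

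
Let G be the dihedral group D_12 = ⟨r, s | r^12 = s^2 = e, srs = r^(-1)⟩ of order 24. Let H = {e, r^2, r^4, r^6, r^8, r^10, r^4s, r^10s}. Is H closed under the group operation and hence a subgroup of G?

Closure fails: r^4 · r^10s = r^2s ∉ H. So H is not a subgroup.

No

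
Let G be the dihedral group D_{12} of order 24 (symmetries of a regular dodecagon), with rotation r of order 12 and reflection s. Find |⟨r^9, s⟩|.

|⟨r^9⟩| = 4 and |⟨s⟩| = 2, so |H| is a multiple of lcm(4, 2) = 4 and divides |G| = 24.
Closing under the operation: H = {e, r^3, r^6, r^9, s, r^3s, r^6s, r^9s}, so |H| = 8.

8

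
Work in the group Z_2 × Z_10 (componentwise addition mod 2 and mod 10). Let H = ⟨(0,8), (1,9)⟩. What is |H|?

10

|⟨(0,8)⟩| = 5 and |⟨(1,9)⟩| = 10, so |H| is a multiple of lcm(5, 10) = 10 and divides |G| = 20.
Closing under the operation: H = {(0,0), (0,2), (0,4), (0,6), (0,8), (1,1), (1,3), (1,5), (1,7), (1,9)}, so |H| = 10.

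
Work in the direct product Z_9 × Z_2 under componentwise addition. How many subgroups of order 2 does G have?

1

|G| = 18 and 2 | 18, so subgroups of order 2 are possible by Lagrange.
The subgroups of order 2 are: {(0,0), (0,1)}.
So G has 1 subgroup of order 2.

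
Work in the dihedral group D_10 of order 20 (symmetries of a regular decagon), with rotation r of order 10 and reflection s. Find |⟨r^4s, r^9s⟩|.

4

|⟨r^4s⟩| = 2 and |⟨r^9s⟩| = 2, so |H| is a multiple of lcm(2, 2) = 2 and divides |G| = 20.
Closing under the operation: H = {e, r^5, r^4s, r^9s}, so |H| = 4.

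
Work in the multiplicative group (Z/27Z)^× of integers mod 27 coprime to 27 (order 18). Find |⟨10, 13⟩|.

9

|⟨10⟩| = 3 and |⟨13⟩| = 9, so |H| is a multiple of lcm(3, 9) = 9 and divides |G| = 18.
Closing under the operation: H = {1, 4, 7, 10, 13, 16, 19, 22, 25}, so |H| = 9.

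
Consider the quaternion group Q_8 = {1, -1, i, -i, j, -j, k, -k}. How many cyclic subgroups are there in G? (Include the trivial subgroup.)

5

Each element a generates a cyclic subgroup ⟨a⟩; distinct elements may generate the same one (a cyclic group of order d has φ(d) generators).
Cyclic subgroups by order — order 1: 1; order 2: 1; order 4: 3.
Total: 5.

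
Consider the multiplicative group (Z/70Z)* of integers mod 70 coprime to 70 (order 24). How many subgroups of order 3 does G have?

|G| = 24 and 3 | 24, so subgroups of order 3 are possible by Lagrange.
The subgroups of order 3 are: {1, 11, 51}.
So G has 1 subgroup of order 3.

1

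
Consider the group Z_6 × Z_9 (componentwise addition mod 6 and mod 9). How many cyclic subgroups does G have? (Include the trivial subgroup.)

A cyclic subgroup of order d is generated by each of its φ(d) elements of order d, so the cyclic subgroups of order d number (#elements of order d)/φ(d).
Cyclic subgroups by order — order 1: 1; order 2: 1; order 3: 4; order 6: 4; order 9: 3; order 18: 3.
Total: 16.

16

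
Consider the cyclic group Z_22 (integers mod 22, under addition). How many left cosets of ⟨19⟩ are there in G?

1

|⟨19⟩| = 22 and |G| = 22.
By Lagrange, [G : H] = |G|/|H| = 22/22 = 1.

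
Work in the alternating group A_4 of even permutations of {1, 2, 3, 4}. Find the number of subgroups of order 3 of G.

|G| = 12 and 3 | 12, so subgroups of order 3 are possible by Lagrange.
The subgroups of order 3 are: {e, (1 2 3), (1 3 2)}; {e, (1 2 4), (1 4 2)}; {e, (1 3 4), (1 4 3)}; {e, (2 3 4), (2 4 3)}.
So G has 4 subgroups of order 3.

4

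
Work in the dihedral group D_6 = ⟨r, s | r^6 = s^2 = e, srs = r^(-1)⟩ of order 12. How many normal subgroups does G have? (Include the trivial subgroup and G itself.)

7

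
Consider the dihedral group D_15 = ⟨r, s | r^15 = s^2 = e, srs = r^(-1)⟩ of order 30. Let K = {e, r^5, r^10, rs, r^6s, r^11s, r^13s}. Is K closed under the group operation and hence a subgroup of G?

No

|K| = 7 does not divide |G| = 30, so by Lagrange K is not a subgroup.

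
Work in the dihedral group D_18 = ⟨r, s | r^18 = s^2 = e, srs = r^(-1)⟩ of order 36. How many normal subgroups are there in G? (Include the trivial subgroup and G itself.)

9

G has 45 subgroups. Checking conjugation-invariance by order — order 1: 1/1 normal; order 2: 1/19 normal; order 3: 1/1 normal; order 4: 0/9 normal; order 6: 1/7 normal; order 9: 1/1 normal; order 12: 0/3 normal; order 18: 3/3 normal; order 36: 1/1 normal.
Total normal subgroups: 9.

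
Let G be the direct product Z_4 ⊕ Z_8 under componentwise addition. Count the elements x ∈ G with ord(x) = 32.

An element (a,b) has order lcm(ord(a), ord(b)); count pairs with lcm equal to 32.
Enumerating gives 0 such elements.

0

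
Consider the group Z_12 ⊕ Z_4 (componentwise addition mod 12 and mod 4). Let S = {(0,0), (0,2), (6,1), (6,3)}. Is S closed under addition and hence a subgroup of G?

|S| = 4 divides |G| = 48, consistent with Lagrange.
S contains the identity, every element's inverse is in S, and S is closed under +: it is a subgroup.
In fact S = ⟨(6,1)⟩.

Yes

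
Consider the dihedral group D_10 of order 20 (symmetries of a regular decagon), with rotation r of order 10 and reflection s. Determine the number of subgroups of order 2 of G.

11

|G| = 20 and 2 | 20, so subgroups of order 2 are possible by Lagrange.
The subgroups of order 2 are: {e, r^2s}; {e, r^3s}; {e, r^4s}; {e, r^5}; … (11 in all).
So G has 11 subgroups of order 2.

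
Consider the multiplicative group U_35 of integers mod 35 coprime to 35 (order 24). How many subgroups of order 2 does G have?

3

|G| = 24 and 2 | 24, so subgroups of order 2 are possible by Lagrange.
The subgroups of order 2 are: {1, 29}; {1, 34}; {1, 6}.
So G has 3 subgroups of order 2.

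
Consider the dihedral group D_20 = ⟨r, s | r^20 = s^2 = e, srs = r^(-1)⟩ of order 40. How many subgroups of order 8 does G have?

|G| = 40 and 8 | 40, so subgroups of order 8 are possible by Lagrange.
The subgroups of order 8 are: {e, r^5, r^10, r^15, s, r^5s, r^10s, r^15s}; {e, r^5, r^10, r^15, rs, r^6s, r^11s, r^16s}; {e, r^5, r^10, r^15, r^2s, r^7s, r^12s, r^17s}; {e, r^5, r^10, r^15, r^3s, r^8s, r^13s, r^18s}; … (5 in all).
So G has 5 subgroups of order 8.

5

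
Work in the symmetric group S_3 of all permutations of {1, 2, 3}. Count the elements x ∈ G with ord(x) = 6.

0

No element of G has order 6 (even though 6 | 6).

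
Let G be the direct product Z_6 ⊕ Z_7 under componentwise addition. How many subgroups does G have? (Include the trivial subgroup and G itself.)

|G| = 42, so by Lagrange every subgroup order divides 42. Divisors: 1, 2, 3, 6, 7, 14, 21, 42.
Subgroups by order — order 1: 1; order 2: 1; order 3: 1; order 6: 1; order 7: 1; order 14: 1; order 21: 1; order 42: 1.
Total: 1 + 1 + 1 + 1 + 1 + 1 + 1 + 1 = 8.

8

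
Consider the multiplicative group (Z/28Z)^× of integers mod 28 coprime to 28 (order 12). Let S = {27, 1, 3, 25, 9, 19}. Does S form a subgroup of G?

|S| = 6 divides |G| = 12, consistent with Lagrange.
S contains the identity, every element's inverse is in S, and S is closed under ·: it is a subgroup.
In fact S = ⟨3⟩.

Yes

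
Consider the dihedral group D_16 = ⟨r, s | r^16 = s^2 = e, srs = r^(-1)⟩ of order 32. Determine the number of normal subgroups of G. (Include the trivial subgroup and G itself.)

8

G has 36 subgroups. Checking conjugation-invariance by order — order 1: 1/1 normal; order 2: 1/17 normal; order 4: 1/9 normal; order 8: 1/5 normal; order 16: 3/3 normal; order 32: 1/1 normal.
Total normal subgroups: 8.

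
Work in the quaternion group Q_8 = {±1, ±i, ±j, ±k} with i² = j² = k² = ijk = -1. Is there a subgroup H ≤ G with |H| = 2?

2 | 8. A subgroup of order 2 is {1, -1}.

Yes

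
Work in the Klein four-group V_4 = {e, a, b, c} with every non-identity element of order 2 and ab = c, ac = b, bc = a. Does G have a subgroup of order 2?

Yes

2 | 4. A subgroup of order 2 is {e, a}.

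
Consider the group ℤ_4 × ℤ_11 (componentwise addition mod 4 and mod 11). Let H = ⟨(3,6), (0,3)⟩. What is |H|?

44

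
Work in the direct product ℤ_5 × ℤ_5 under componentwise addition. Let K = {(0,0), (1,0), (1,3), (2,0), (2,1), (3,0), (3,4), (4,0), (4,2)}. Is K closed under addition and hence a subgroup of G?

|K| = 9 does not divide |G| = 25, so by Lagrange K is not a subgroup.

No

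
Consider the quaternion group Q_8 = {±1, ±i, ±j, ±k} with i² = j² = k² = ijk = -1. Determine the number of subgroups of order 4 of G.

|G| = 8 and 4 | 8, so subgroups of order 4 are possible by Lagrange.
The subgroups of order 4 are: {1, -1, i, -i}; {1, -1, j, -j}; {1, -1, k, -k}.
So G has 3 subgroups of order 4.

3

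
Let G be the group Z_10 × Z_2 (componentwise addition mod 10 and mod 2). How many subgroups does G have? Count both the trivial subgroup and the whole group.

10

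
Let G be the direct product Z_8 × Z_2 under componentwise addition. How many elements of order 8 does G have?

An element (a,b) has order lcm(ord(a), ord(b)); count pairs with lcm equal to 8.
Enumerating gives 8 such elements.

8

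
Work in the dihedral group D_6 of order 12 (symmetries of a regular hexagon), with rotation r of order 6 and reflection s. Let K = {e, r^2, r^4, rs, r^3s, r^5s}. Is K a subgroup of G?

Yes

|K| = 6 divides |G| = 12, consistent with Lagrange.
K contains the identity, every element's inverse is in K, and K is closed under ·: it is a subgroup.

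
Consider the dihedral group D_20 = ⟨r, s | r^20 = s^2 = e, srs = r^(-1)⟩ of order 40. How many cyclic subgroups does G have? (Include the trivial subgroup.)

26

Group the elements of G by the cyclic subgroup they generate; each cyclic subgroup of order d accounts for φ(d) elements.
Cyclic subgroups by order — order 1: 1; order 2: 21; order 4: 1; order 5: 1; order 10: 1; order 20: 1.
Total: 26.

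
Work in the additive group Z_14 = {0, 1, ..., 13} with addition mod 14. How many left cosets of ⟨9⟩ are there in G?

1

|⟨9⟩| = 14 and |G| = 14.
By Lagrange, [G : H] = |G|/|H| = 14/14 = 1.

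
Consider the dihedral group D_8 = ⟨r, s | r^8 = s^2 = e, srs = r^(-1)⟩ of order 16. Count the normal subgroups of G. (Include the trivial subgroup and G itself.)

G has 19 subgroups. Checking conjugation-invariance by order — order 1: 1/1 normal; order 2: 1/9 normal; order 4: 1/5 normal; order 8: 3/3 normal; order 16: 1/1 normal.
Total normal subgroups: 7.

7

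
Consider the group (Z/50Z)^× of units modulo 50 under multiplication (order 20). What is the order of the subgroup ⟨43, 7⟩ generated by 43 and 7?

4

|⟨43⟩| = 4 and |⟨7⟩| = 4, so |H| is a multiple of lcm(4, 4) = 4 and divides |G| = 20.
Closing under the operation: H = {1, 7, 43, 49}, so |H| = 4.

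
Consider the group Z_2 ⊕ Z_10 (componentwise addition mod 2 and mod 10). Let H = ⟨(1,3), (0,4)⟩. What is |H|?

|⟨(1,3)⟩| = 10 and |⟨(0,4)⟩| = 5, so |H| is a multiple of lcm(10, 5) = 10 and divides |G| = 20.
Closing under the operation: H = {(0,0), (0,2), (0,4), (0,6), (0,8), (1,1), (1,3), (1,5), (1,7), (1,9)}, so |H| = 10.

10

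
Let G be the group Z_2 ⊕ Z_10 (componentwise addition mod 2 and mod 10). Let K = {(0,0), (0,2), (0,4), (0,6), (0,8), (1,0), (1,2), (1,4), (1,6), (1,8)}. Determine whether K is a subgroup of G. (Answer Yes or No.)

Yes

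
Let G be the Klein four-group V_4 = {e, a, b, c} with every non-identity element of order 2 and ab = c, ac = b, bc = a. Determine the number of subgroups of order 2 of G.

|G| = 4 and 2 | 4, so subgroups of order 2 are possible by Lagrange.
The subgroups of order 2 are: {e, a}; {e, b}; {e, c}.
So G has 3 subgroups of order 2.

3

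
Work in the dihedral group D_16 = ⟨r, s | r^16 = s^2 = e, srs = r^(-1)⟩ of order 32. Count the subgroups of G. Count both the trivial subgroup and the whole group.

36

|G| = 32, so by Lagrange every subgroup order divides 32. Divisors: 1, 2, 4, 8, 16, 32.
Subgroups by order — order 1: 1; order 2: 17; order 4: 9; order 8: 5; order 16: 3; order 32: 1.
Total: 1 + 17 + 9 + 5 + 3 + 1 = 36.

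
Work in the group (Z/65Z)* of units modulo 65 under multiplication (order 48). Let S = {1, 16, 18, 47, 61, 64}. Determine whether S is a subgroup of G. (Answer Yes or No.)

Closure fails: 64 · 16 = 49 ∉ S. So S is not a subgroup.

No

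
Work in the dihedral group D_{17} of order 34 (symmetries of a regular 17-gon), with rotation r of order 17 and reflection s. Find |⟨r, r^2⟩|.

|⟨r⟩| = 17 and |⟨r^2⟩| = 17, so |H| is a multiple of lcm(17, 17) = 17 and divides |G| = 34.
Closing under the operation: H = {e, r, r^2, r^3, r^4, r^5, r^6, r^7, r^8, r^9, r^10, r^11, r^12, r^13, r^14, r^15, r^16}, so |H| = 17.

17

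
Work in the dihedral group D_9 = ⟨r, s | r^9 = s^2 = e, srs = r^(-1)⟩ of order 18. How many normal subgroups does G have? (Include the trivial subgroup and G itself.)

4

G has 16 subgroups. Checking conjugation-invariance by order — order 1: 1/1 normal; order 2: 0/9 normal; order 3: 1/1 normal; order 6: 0/3 normal; order 9: 1/1 normal; order 18: 1/1 normal.
Total normal subgroups: 4.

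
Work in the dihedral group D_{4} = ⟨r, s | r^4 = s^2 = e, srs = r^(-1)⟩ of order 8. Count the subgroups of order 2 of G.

5

|G| = 8 and 2 | 8, so subgroups of order 2 are possible by Lagrange.
The subgroups of order 2 are: {e, r^2}; {e, r^2s}; {e, r^3s}; {e, rs}; … (5 in all).
So G has 5 subgroups of order 2.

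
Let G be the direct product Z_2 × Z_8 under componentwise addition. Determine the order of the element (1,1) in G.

The order of (1,1) in Z_2 × Z_8 is lcm(ord(1) in Z_2, ord(1) in Z_8).
ord(1) = 2 and ord(1) = 8, so |⟨(1,1)⟩| = lcm(2, 8) = 8.

8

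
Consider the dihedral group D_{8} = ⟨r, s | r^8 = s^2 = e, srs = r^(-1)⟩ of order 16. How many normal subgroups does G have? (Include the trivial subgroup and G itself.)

G has 19 subgroups. Checking conjugation-invariance by order — order 1: 1/1 normal; order 2: 1/9 normal; order 4: 1/5 normal; order 8: 3/3 normal; order 16: 1/1 normal.
Total normal subgroups: 7.

7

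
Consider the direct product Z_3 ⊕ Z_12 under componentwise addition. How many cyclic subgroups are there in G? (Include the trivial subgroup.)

Each element a generates a cyclic subgroup ⟨a⟩; distinct elements may generate the same one (a cyclic group of order d has φ(d) generators).
Cyclic subgroups by order — order 1: 1; order 2: 1; order 3: 4; order 4: 1; order 6: 4; order 12: 4.
Total: 15.

15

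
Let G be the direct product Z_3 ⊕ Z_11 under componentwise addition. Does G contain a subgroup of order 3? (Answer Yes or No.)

Yes

3 | 33. A subgroup of order 3 is {(0,0), (1,0), (2,0)}.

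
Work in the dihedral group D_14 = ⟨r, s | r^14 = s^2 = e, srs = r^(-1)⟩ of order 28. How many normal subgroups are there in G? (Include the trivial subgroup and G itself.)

7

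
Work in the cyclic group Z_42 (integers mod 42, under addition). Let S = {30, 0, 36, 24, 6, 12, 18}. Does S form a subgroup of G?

Yes

|S| = 7 divides |G| = 42, consistent with Lagrange.
S contains the identity, every element's inverse is in S, and S is closed under +: it is a subgroup.
In fact S = ⟨18⟩.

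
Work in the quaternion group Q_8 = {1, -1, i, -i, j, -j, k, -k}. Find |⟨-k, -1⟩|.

4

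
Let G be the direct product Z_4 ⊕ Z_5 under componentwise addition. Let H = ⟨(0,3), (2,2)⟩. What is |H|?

10

|⟨(0,3)⟩| = 5 and |⟨(2,2)⟩| = 10, so |H| is a multiple of lcm(5, 10) = 10 and divides |G| = 20.
Closing under the operation: H = {(0,0), (0,1), (0,2), (0,3), (0,4), (2,0), (2,1), (2,2), (2,3), (2,4)}, so |H| = 10.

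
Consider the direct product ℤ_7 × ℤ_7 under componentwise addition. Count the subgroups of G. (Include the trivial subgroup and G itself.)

10

|G| = 49, so by Lagrange every subgroup order divides 49. Divisors: 1, 7, 49.
Subgroups by order — order 1: 1; order 7: 8; order 49: 1.
Total: 1 + 8 + 1 = 10.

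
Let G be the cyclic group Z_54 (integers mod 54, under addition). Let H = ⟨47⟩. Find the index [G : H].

|⟨47⟩| = 54 and |G| = 54.
By Lagrange, [G : H] = |G|/|H| = 54/54 = 1.

1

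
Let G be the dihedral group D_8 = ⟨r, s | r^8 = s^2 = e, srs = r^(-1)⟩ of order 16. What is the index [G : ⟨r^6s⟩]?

|⟨r^6s⟩| = 2 and |G| = 16.
By Lagrange, [G : H] = |G|/|H| = 16/2 = 8.

8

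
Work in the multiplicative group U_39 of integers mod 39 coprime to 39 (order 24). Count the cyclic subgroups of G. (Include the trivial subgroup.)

12

A cyclic subgroup of order d is generated by each of its φ(d) elements of order d, so the cyclic subgroups of order d number (#elements of order d)/φ(d).
Cyclic subgroups by order — order 1: 1; order 2: 3; order 3: 1; order 4: 2; order 6: 3; order 12: 2.
Total: 12.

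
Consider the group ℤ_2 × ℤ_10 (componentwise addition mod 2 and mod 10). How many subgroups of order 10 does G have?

3

|G| = 20 and 10 | 20, so subgroups of order 10 are possible by Lagrange.
The subgroups of order 10 are: {(0,0), (0,1), (0,2), (0,3), (0,4), (0,5), (0,6), (0,7), (0,8), (0,9)}; {(0,0), (0,2), (0,4), (0,6), (0,8), (1,0), (1,2), (1,4), (1,6), (1,8)}; {(0,0), (0,2), (0,4), (0,6), (0,8), (1,1), (1,3), (1,5), (1,7), (1,9)}.
So G has 3 subgroups of order 10.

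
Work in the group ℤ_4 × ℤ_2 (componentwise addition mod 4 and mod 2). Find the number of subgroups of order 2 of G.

3

|G| = 8 and 2 | 8, so subgroups of order 2 are possible by Lagrange.
The subgroups of order 2 are: {(0,0), (0,1)}; {(0,0), (2,0)}; {(0,0), (2,1)}.
So G has 3 subgroups of order 2.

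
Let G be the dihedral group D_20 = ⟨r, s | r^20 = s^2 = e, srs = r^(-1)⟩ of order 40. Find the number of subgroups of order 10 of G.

|G| = 40 and 10 | 40, so subgroups of order 10 are possible by Lagrange.
The subgroups of order 10 are: {e, r^2, r^4, r^6, r^8, r^10, r^12, r^14, r^16, r^18}; {e, r^4, r^8, r^12, r^16, r^2s, r^6s, r^10s, r^14s, r^18s}; {e, r^4, r^8, r^12, r^16, r^3s, r^7s, r^11s, r^15s, r^19s}; {e, r^4, r^8, r^12, r^16, s, r^4s, r^8s, r^12s, r^16s}; … (5 in all).
So G has 5 subgroups of order 10.

5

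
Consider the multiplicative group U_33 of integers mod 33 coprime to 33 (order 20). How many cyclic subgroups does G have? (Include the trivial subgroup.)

Group the elements of G by the cyclic subgroup they generate; each cyclic subgroup of order d accounts for φ(d) elements.
Cyclic subgroups by order — order 1: 1; order 2: 3; order 5: 1; order 10: 3.
Total: 8.

8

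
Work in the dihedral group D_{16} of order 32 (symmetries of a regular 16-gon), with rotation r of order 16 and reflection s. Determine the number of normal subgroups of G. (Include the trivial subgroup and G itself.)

8

G has 36 subgroups. Checking conjugation-invariance by order — order 1: 1/1 normal; order 2: 1/17 normal; order 4: 1/9 normal; order 8: 1/5 normal; order 16: 3/3 normal; order 32: 1/1 normal.
Total normal subgroups: 8.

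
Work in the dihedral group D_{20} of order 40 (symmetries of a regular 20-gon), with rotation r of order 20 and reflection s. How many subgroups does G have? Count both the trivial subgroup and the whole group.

|G| = 40, so by Lagrange every subgroup order divides 40. Divisors: 1, 2, 4, 5, 8, 10, 20, 40.
Subgroups by order — order 1: 1; order 2: 21; order 4: 11; order 5: 1; order 8: 5; order 10: 5; order 20: 3; order 40: 1.
Total: 1 + 21 + 11 + 1 + 5 + 5 + 3 + 1 = 48.

48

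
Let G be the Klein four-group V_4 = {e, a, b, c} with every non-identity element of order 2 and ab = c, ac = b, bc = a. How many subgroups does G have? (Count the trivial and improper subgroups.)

5

|G| = 4, so by Lagrange every subgroup order divides 4. Divisors: 1, 2, 4.
Subgroups by order — order 1: 1; order 2: 3; order 4: 1.
Total: 1 + 3 + 1 = 5.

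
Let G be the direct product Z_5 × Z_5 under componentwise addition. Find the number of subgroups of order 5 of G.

|G| = 25 and 5 | 25, so subgroups of order 5 are possible by Lagrange.
The subgroups of order 5 are: {(0,0), (0,1), (0,2), (0,3), (0,4)}; {(0,0), (1,0), (2,0), (3,0), (4,0)}; {(0,0), (1,1), (2,2), (3,3), (4,4)}; {(0,0), (1,2), (2,4), (3,1), (4,3)}; … (6 in all).
So G has 6 subgroups of order 5.

6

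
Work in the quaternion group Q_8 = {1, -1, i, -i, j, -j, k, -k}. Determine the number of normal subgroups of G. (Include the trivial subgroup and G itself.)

G has 6 subgroups. Checking conjugation-invariance by order — order 1: 1/1 normal; order 2: 1/1 normal; order 4: 3/3 normal; order 8: 1/1 normal.
Total normal subgroups: 6.

6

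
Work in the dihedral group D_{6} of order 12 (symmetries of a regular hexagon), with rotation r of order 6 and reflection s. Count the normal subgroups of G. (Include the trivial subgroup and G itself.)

7

G has 16 subgroups. Checking conjugation-invariance by order — order 1: 1/1 normal; order 2: 1/7 normal; order 3: 1/1 normal; order 4: 0/3 normal; order 6: 3/3 normal; order 12: 1/1 normal.
Total normal subgroups: 7.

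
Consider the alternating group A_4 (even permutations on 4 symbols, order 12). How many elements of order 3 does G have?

8

The elements of order 3 are: (2 3 4), (2 4 3), (1 2 3), (1 2 4), (1 3 2), (1 3 4), (1 4 2), (1 4 3).
That's 8.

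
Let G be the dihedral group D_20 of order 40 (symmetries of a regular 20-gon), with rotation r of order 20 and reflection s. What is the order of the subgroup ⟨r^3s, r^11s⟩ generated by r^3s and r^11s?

10

|⟨r^3s⟩| = 2 and |⟨r^11s⟩| = 2, so |H| is a multiple of lcm(2, 2) = 2 and divides |G| = 40.
Closing under the operation: H = {e, r^4, r^8, r^12, r^16, r^3s, r^7s, r^11s, r^15s, r^19s}, so |H| = 10.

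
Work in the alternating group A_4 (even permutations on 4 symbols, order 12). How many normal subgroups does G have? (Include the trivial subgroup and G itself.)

G has 10 subgroups. Checking conjugation-invariance by order — order 1: 1/1 normal; order 2: 0/3 normal; order 3: 0/4 normal; order 4: 1/1 normal; order 12: 1/1 normal.
Total normal subgroups: 3.

3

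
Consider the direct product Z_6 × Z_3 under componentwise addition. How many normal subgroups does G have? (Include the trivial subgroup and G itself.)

G is abelian, so every subgroup is normal.
G has 12 subgroups in total, hence 12 normal subgroups.

12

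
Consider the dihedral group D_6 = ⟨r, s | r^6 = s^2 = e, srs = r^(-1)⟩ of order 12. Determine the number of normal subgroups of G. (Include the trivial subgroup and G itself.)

G has 16 subgroups. Checking conjugation-invariance by order — order 1: 1/1 normal; order 2: 1/7 normal; order 3: 1/1 normal; order 4: 0/3 normal; order 6: 3/3 normal; order 12: 1/1 normal.
Total normal subgroups: 7.

7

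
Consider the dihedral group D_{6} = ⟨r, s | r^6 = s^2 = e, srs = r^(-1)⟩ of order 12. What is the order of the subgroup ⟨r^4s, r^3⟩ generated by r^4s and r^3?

|⟨r^4s⟩| = 2 and |⟨r^3⟩| = 2, so |H| is a multiple of lcm(2, 2) = 2 and divides |G| = 12.
Closing under the operation: H = {e, r^3, rs, r^4s}, so |H| = 4.

4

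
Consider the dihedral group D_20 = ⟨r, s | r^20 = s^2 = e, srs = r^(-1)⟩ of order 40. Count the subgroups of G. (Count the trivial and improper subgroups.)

|G| = 40, so by Lagrange every subgroup order divides 40. Divisors: 1, 2, 4, 5, 8, 10, 20, 40.
Subgroups by order — order 1: 1; order 2: 21; order 4: 11; order 5: 1; order 8: 5; order 10: 5; order 20: 3; order 40: 1.
Total: 1 + 21 + 11 + 1 + 5 + 5 + 3 + 1 = 48.

48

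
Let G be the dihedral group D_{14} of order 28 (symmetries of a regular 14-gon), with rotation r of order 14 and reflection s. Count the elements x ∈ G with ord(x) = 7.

The elements of order 7 are: r^2, r^4, r^6, r^8, r^10, r^12.
That's 6.

6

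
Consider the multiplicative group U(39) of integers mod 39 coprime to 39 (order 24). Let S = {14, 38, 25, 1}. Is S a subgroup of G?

|S| = 4 divides |G| = 24, consistent with Lagrange.
S contains the identity, every element's inverse is in S, and S is closed under ·: it is a subgroup.

Yes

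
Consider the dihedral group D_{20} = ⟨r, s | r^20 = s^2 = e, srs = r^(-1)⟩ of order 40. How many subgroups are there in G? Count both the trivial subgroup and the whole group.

|G| = 40, so by Lagrange every subgroup order divides 40. Divisors: 1, 2, 4, 5, 8, 10, 20, 40.
Subgroups by order — order 1: 1; order 2: 21; order 4: 11; order 5: 1; order 8: 5; order 10: 5; order 20: 3; order 40: 1.
Total: 1 + 21 + 11 + 1 + 5 + 5 + 3 + 1 = 48.

48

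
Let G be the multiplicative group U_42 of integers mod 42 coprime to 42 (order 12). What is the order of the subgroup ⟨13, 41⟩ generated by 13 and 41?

|⟨13⟩| = 2 and |⟨41⟩| = 2, so |H| is a multiple of lcm(2, 2) = 2 and divides |G| = 12.
Closing under the operation: H = {1, 13, 29, 41}, so |H| = 4.

4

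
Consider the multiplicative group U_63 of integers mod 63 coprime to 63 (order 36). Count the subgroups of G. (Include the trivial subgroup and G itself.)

30

|G| = 36, so by Lagrange every subgroup order divides 36. Divisors: 1, 2, 3, 4, 6, 9, 12, 18, 36.
Subgroups by order — order 1: 1; order 2: 3; order 3: 4; order 4: 1; order 6: 12; order 9: 1; order 12: 4; order 18: 3; order 36: 1.
Total: 1 + 3 + 4 + 1 + 12 + 1 + 4 + 3 + 1 = 30.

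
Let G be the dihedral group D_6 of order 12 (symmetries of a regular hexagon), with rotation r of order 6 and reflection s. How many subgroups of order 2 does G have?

|G| = 12 and 2 | 12, so subgroups of order 2 are possible by Lagrange.
The subgroups of order 2 are: {e, r^2s}; {e, r^3}; {e, r^3s}; {e, r^4s}; … (7 in all).
So G has 7 subgroups of order 2.

7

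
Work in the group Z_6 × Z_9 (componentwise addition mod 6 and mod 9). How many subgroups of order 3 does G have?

4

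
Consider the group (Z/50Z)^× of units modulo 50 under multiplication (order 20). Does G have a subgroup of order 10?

Yes

10 | 20. A subgroup of order 10 is {1, 9, 11, 19, 21, 29, 31, 39, 41, 49}.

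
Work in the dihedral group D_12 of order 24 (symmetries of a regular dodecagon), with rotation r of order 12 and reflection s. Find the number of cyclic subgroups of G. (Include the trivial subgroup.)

Each element a generates a cyclic subgroup ⟨a⟩; distinct elements may generate the same one (a cyclic group of order d has φ(d) generators).
Cyclic subgroups by order — order 1: 1; order 2: 13; order 3: 1; order 4: 1; order 6: 1; order 12: 1.
Total: 18.

18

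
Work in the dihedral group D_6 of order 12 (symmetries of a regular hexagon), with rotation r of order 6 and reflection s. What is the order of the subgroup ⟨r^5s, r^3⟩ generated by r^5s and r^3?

4

|⟨r^5s⟩| = 2 and |⟨r^3⟩| = 2, so |H| is a multiple of lcm(2, 2) = 2 and divides |G| = 12.
Closing under the operation: H = {e, r^3, r^2s, r^5s}, so |H| = 4.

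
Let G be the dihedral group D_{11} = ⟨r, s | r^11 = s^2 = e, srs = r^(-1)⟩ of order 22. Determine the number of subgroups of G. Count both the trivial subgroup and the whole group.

14

|G| = 22, so by Lagrange every subgroup order divides 22. Divisors: 1, 2, 11, 22.
Subgroups by order — order 1: 1; order 2: 11; order 11: 1; order 22: 1.
Total: 1 + 11 + 1 + 1 = 14.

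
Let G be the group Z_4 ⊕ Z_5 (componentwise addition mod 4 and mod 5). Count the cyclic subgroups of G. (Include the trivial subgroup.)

Group the elements of G by the cyclic subgroup they generate; each cyclic subgroup of order d accounts for φ(d) elements.
Cyclic subgroups by order — order 1: 1; order 2: 1; order 4: 1; order 5: 1; order 10: 1; order 20: 1.
Total: 6.

6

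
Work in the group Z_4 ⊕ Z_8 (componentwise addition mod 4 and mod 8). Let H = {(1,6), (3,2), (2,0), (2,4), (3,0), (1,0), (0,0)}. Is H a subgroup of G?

|H| = 7 does not divide |G| = 32, so by Lagrange H is not a subgroup.

No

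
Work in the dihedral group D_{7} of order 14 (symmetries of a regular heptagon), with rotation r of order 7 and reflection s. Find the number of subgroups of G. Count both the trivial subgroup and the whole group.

|G| = 14, so by Lagrange every subgroup order divides 14. Divisors: 1, 2, 7, 14.
Subgroups by order — order 1: 1; order 2: 7; order 7: 1; order 14: 1.
Total: 1 + 7 + 1 + 1 = 10.

10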